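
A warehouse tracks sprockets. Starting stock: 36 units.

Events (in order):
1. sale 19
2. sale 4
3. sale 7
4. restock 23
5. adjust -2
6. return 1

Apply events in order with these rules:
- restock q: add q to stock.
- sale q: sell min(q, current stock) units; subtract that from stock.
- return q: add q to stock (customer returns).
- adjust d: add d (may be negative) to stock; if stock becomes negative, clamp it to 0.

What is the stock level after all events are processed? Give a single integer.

Answer: 28

Derivation:
Processing events:
Start: stock = 36
  Event 1 (sale 19): sell min(19,36)=19. stock: 36 - 19 = 17. total_sold = 19
  Event 2 (sale 4): sell min(4,17)=4. stock: 17 - 4 = 13. total_sold = 23
  Event 3 (sale 7): sell min(7,13)=7. stock: 13 - 7 = 6. total_sold = 30
  Event 4 (restock 23): 6 + 23 = 29
  Event 5 (adjust -2): 29 + -2 = 27
  Event 6 (return 1): 27 + 1 = 28
Final: stock = 28, total_sold = 30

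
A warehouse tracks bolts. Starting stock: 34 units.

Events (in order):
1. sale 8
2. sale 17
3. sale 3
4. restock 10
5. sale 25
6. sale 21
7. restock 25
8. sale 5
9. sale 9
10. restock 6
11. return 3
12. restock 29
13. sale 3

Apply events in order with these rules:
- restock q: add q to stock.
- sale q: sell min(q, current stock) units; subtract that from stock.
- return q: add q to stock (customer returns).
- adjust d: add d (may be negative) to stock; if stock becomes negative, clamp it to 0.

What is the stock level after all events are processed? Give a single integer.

Answer: 46

Derivation:
Processing events:
Start: stock = 34
  Event 1 (sale 8): sell min(8,34)=8. stock: 34 - 8 = 26. total_sold = 8
  Event 2 (sale 17): sell min(17,26)=17. stock: 26 - 17 = 9. total_sold = 25
  Event 3 (sale 3): sell min(3,9)=3. stock: 9 - 3 = 6. total_sold = 28
  Event 4 (restock 10): 6 + 10 = 16
  Event 5 (sale 25): sell min(25,16)=16. stock: 16 - 16 = 0. total_sold = 44
  Event 6 (sale 21): sell min(21,0)=0. stock: 0 - 0 = 0. total_sold = 44
  Event 7 (restock 25): 0 + 25 = 25
  Event 8 (sale 5): sell min(5,25)=5. stock: 25 - 5 = 20. total_sold = 49
  Event 9 (sale 9): sell min(9,20)=9. stock: 20 - 9 = 11. total_sold = 58
  Event 10 (restock 6): 11 + 6 = 17
  Event 11 (return 3): 17 + 3 = 20
  Event 12 (restock 29): 20 + 29 = 49
  Event 13 (sale 3): sell min(3,49)=3. stock: 49 - 3 = 46. total_sold = 61
Final: stock = 46, total_sold = 61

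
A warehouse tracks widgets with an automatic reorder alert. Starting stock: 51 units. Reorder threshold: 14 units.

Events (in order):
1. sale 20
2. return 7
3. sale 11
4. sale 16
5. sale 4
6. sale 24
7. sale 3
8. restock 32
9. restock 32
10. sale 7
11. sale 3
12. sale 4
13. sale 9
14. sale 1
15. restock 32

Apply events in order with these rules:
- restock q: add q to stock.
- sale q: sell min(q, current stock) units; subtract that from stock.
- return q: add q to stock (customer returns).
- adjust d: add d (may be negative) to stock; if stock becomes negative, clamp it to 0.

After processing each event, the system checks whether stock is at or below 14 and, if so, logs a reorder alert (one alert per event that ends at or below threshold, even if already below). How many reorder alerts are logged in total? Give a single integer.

Answer: 4

Derivation:
Processing events:
Start: stock = 51
  Event 1 (sale 20): sell min(20,51)=20. stock: 51 - 20 = 31. total_sold = 20
  Event 2 (return 7): 31 + 7 = 38
  Event 3 (sale 11): sell min(11,38)=11. stock: 38 - 11 = 27. total_sold = 31
  Event 4 (sale 16): sell min(16,27)=16. stock: 27 - 16 = 11. total_sold = 47
  Event 5 (sale 4): sell min(4,11)=4. stock: 11 - 4 = 7. total_sold = 51
  Event 6 (sale 24): sell min(24,7)=7. stock: 7 - 7 = 0. total_sold = 58
  Event 7 (sale 3): sell min(3,0)=0. stock: 0 - 0 = 0. total_sold = 58
  Event 8 (restock 32): 0 + 32 = 32
  Event 9 (restock 32): 32 + 32 = 64
  Event 10 (sale 7): sell min(7,64)=7. stock: 64 - 7 = 57. total_sold = 65
  Event 11 (sale 3): sell min(3,57)=3. stock: 57 - 3 = 54. total_sold = 68
  Event 12 (sale 4): sell min(4,54)=4. stock: 54 - 4 = 50. total_sold = 72
  Event 13 (sale 9): sell min(9,50)=9. stock: 50 - 9 = 41. total_sold = 81
  Event 14 (sale 1): sell min(1,41)=1. stock: 41 - 1 = 40. total_sold = 82
  Event 15 (restock 32): 40 + 32 = 72
Final: stock = 72, total_sold = 82

Checking against threshold 14:
  After event 1: stock=31 > 14
  After event 2: stock=38 > 14
  After event 3: stock=27 > 14
  After event 4: stock=11 <= 14 -> ALERT
  After event 5: stock=7 <= 14 -> ALERT
  After event 6: stock=0 <= 14 -> ALERT
  After event 7: stock=0 <= 14 -> ALERT
  After event 8: stock=32 > 14
  After event 9: stock=64 > 14
  After event 10: stock=57 > 14
  After event 11: stock=54 > 14
  After event 12: stock=50 > 14
  After event 13: stock=41 > 14
  After event 14: stock=40 > 14
  After event 15: stock=72 > 14
Alert events: [4, 5, 6, 7]. Count = 4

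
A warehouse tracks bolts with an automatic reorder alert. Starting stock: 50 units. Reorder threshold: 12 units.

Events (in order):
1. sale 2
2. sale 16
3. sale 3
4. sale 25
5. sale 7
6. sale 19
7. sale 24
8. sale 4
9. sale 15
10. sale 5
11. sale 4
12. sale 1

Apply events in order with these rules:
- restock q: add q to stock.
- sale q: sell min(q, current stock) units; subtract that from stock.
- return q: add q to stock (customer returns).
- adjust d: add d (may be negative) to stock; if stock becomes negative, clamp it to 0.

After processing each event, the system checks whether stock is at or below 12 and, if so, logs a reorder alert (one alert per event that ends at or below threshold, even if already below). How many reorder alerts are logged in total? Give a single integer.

Processing events:
Start: stock = 50
  Event 1 (sale 2): sell min(2,50)=2. stock: 50 - 2 = 48. total_sold = 2
  Event 2 (sale 16): sell min(16,48)=16. stock: 48 - 16 = 32. total_sold = 18
  Event 3 (sale 3): sell min(3,32)=3. stock: 32 - 3 = 29. total_sold = 21
  Event 4 (sale 25): sell min(25,29)=25. stock: 29 - 25 = 4. total_sold = 46
  Event 5 (sale 7): sell min(7,4)=4. stock: 4 - 4 = 0. total_sold = 50
  Event 6 (sale 19): sell min(19,0)=0. stock: 0 - 0 = 0. total_sold = 50
  Event 7 (sale 24): sell min(24,0)=0. stock: 0 - 0 = 0. total_sold = 50
  Event 8 (sale 4): sell min(4,0)=0. stock: 0 - 0 = 0. total_sold = 50
  Event 9 (sale 15): sell min(15,0)=0. stock: 0 - 0 = 0. total_sold = 50
  Event 10 (sale 5): sell min(5,0)=0. stock: 0 - 0 = 0. total_sold = 50
  Event 11 (sale 4): sell min(4,0)=0. stock: 0 - 0 = 0. total_sold = 50
  Event 12 (sale 1): sell min(1,0)=0. stock: 0 - 0 = 0. total_sold = 50
Final: stock = 0, total_sold = 50

Checking against threshold 12:
  After event 1: stock=48 > 12
  After event 2: stock=32 > 12
  After event 3: stock=29 > 12
  After event 4: stock=4 <= 12 -> ALERT
  After event 5: stock=0 <= 12 -> ALERT
  After event 6: stock=0 <= 12 -> ALERT
  After event 7: stock=0 <= 12 -> ALERT
  After event 8: stock=0 <= 12 -> ALERT
  After event 9: stock=0 <= 12 -> ALERT
  After event 10: stock=0 <= 12 -> ALERT
  After event 11: stock=0 <= 12 -> ALERT
  After event 12: stock=0 <= 12 -> ALERT
Alert events: [4, 5, 6, 7, 8, 9, 10, 11, 12]. Count = 9

Answer: 9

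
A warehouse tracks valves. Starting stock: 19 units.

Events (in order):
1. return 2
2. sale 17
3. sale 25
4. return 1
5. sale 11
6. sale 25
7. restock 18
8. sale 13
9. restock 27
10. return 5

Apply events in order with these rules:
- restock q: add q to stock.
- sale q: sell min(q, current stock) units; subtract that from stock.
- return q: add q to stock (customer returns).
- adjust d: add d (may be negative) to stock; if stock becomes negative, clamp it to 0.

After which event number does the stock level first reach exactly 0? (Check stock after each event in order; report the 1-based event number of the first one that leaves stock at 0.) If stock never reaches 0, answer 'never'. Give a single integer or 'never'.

Answer: 3

Derivation:
Processing events:
Start: stock = 19
  Event 1 (return 2): 19 + 2 = 21
  Event 2 (sale 17): sell min(17,21)=17. stock: 21 - 17 = 4. total_sold = 17
  Event 3 (sale 25): sell min(25,4)=4. stock: 4 - 4 = 0. total_sold = 21
  Event 4 (return 1): 0 + 1 = 1
  Event 5 (sale 11): sell min(11,1)=1. stock: 1 - 1 = 0. total_sold = 22
  Event 6 (sale 25): sell min(25,0)=0. stock: 0 - 0 = 0. total_sold = 22
  Event 7 (restock 18): 0 + 18 = 18
  Event 8 (sale 13): sell min(13,18)=13. stock: 18 - 13 = 5. total_sold = 35
  Event 9 (restock 27): 5 + 27 = 32
  Event 10 (return 5): 32 + 5 = 37
Final: stock = 37, total_sold = 35

First zero at event 3.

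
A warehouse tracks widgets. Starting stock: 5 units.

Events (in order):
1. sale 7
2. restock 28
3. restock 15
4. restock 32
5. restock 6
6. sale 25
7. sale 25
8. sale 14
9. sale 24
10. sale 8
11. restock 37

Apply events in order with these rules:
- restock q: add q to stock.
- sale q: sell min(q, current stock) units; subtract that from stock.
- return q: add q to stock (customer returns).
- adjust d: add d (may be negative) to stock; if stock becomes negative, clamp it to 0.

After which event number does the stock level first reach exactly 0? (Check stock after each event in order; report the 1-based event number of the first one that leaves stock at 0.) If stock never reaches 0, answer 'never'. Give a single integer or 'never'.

Processing events:
Start: stock = 5
  Event 1 (sale 7): sell min(7,5)=5. stock: 5 - 5 = 0. total_sold = 5
  Event 2 (restock 28): 0 + 28 = 28
  Event 3 (restock 15): 28 + 15 = 43
  Event 4 (restock 32): 43 + 32 = 75
  Event 5 (restock 6): 75 + 6 = 81
  Event 6 (sale 25): sell min(25,81)=25. stock: 81 - 25 = 56. total_sold = 30
  Event 7 (sale 25): sell min(25,56)=25. stock: 56 - 25 = 31. total_sold = 55
  Event 8 (sale 14): sell min(14,31)=14. stock: 31 - 14 = 17. total_sold = 69
  Event 9 (sale 24): sell min(24,17)=17. stock: 17 - 17 = 0. total_sold = 86
  Event 10 (sale 8): sell min(8,0)=0. stock: 0 - 0 = 0. total_sold = 86
  Event 11 (restock 37): 0 + 37 = 37
Final: stock = 37, total_sold = 86

First zero at event 1.

Answer: 1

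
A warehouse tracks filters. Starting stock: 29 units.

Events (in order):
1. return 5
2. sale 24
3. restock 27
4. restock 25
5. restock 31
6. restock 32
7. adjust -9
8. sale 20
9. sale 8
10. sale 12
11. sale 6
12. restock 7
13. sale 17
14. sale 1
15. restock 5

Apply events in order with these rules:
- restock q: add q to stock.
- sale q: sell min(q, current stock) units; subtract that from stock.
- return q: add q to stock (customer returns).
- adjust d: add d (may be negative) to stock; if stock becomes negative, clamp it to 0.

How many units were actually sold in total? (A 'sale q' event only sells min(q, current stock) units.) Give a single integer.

Answer: 88

Derivation:
Processing events:
Start: stock = 29
  Event 1 (return 5): 29 + 5 = 34
  Event 2 (sale 24): sell min(24,34)=24. stock: 34 - 24 = 10. total_sold = 24
  Event 3 (restock 27): 10 + 27 = 37
  Event 4 (restock 25): 37 + 25 = 62
  Event 5 (restock 31): 62 + 31 = 93
  Event 6 (restock 32): 93 + 32 = 125
  Event 7 (adjust -9): 125 + -9 = 116
  Event 8 (sale 20): sell min(20,116)=20. stock: 116 - 20 = 96. total_sold = 44
  Event 9 (sale 8): sell min(8,96)=8. stock: 96 - 8 = 88. total_sold = 52
  Event 10 (sale 12): sell min(12,88)=12. stock: 88 - 12 = 76. total_sold = 64
  Event 11 (sale 6): sell min(6,76)=6. stock: 76 - 6 = 70. total_sold = 70
  Event 12 (restock 7): 70 + 7 = 77
  Event 13 (sale 17): sell min(17,77)=17. stock: 77 - 17 = 60. total_sold = 87
  Event 14 (sale 1): sell min(1,60)=1. stock: 60 - 1 = 59. total_sold = 88
  Event 15 (restock 5): 59 + 5 = 64
Final: stock = 64, total_sold = 88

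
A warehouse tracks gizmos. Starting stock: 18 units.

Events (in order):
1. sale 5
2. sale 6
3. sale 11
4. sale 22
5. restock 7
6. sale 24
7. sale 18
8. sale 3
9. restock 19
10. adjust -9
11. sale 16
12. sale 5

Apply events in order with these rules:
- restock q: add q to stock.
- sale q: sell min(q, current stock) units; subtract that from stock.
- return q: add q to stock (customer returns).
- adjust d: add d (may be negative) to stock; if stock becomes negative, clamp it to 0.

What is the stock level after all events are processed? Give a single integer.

Answer: 0

Derivation:
Processing events:
Start: stock = 18
  Event 1 (sale 5): sell min(5,18)=5. stock: 18 - 5 = 13. total_sold = 5
  Event 2 (sale 6): sell min(6,13)=6. stock: 13 - 6 = 7. total_sold = 11
  Event 3 (sale 11): sell min(11,7)=7. stock: 7 - 7 = 0. total_sold = 18
  Event 4 (sale 22): sell min(22,0)=0. stock: 0 - 0 = 0. total_sold = 18
  Event 5 (restock 7): 0 + 7 = 7
  Event 6 (sale 24): sell min(24,7)=7. stock: 7 - 7 = 0. total_sold = 25
  Event 7 (sale 18): sell min(18,0)=0. stock: 0 - 0 = 0. total_sold = 25
  Event 8 (sale 3): sell min(3,0)=0. stock: 0 - 0 = 0. total_sold = 25
  Event 9 (restock 19): 0 + 19 = 19
  Event 10 (adjust -9): 19 + -9 = 10
  Event 11 (sale 16): sell min(16,10)=10. stock: 10 - 10 = 0. total_sold = 35
  Event 12 (sale 5): sell min(5,0)=0. stock: 0 - 0 = 0. total_sold = 35
Final: stock = 0, total_sold = 35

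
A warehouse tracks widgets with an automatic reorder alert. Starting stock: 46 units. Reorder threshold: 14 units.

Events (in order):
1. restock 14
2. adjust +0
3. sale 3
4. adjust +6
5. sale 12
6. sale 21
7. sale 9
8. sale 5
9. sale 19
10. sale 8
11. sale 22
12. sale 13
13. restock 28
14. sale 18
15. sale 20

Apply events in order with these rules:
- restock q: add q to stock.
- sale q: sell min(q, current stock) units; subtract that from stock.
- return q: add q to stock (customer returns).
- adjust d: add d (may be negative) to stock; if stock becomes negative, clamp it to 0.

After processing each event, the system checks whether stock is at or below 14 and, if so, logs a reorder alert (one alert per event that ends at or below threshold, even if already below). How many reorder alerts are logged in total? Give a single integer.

Answer: 6

Derivation:
Processing events:
Start: stock = 46
  Event 1 (restock 14): 46 + 14 = 60
  Event 2 (adjust +0): 60 + 0 = 60
  Event 3 (sale 3): sell min(3,60)=3. stock: 60 - 3 = 57. total_sold = 3
  Event 4 (adjust +6): 57 + 6 = 63
  Event 5 (sale 12): sell min(12,63)=12. stock: 63 - 12 = 51. total_sold = 15
  Event 6 (sale 21): sell min(21,51)=21. stock: 51 - 21 = 30. total_sold = 36
  Event 7 (sale 9): sell min(9,30)=9. stock: 30 - 9 = 21. total_sold = 45
  Event 8 (sale 5): sell min(5,21)=5. stock: 21 - 5 = 16. total_sold = 50
  Event 9 (sale 19): sell min(19,16)=16. stock: 16 - 16 = 0. total_sold = 66
  Event 10 (sale 8): sell min(8,0)=0. stock: 0 - 0 = 0. total_sold = 66
  Event 11 (sale 22): sell min(22,0)=0. stock: 0 - 0 = 0. total_sold = 66
  Event 12 (sale 13): sell min(13,0)=0. stock: 0 - 0 = 0. total_sold = 66
  Event 13 (restock 28): 0 + 28 = 28
  Event 14 (sale 18): sell min(18,28)=18. stock: 28 - 18 = 10. total_sold = 84
  Event 15 (sale 20): sell min(20,10)=10. stock: 10 - 10 = 0. total_sold = 94
Final: stock = 0, total_sold = 94

Checking against threshold 14:
  After event 1: stock=60 > 14
  After event 2: stock=60 > 14
  After event 3: stock=57 > 14
  After event 4: stock=63 > 14
  After event 5: stock=51 > 14
  After event 6: stock=30 > 14
  After event 7: stock=21 > 14
  After event 8: stock=16 > 14
  After event 9: stock=0 <= 14 -> ALERT
  After event 10: stock=0 <= 14 -> ALERT
  After event 11: stock=0 <= 14 -> ALERT
  After event 12: stock=0 <= 14 -> ALERT
  After event 13: stock=28 > 14
  After event 14: stock=10 <= 14 -> ALERT
  After event 15: stock=0 <= 14 -> ALERT
Alert events: [9, 10, 11, 12, 14, 15]. Count = 6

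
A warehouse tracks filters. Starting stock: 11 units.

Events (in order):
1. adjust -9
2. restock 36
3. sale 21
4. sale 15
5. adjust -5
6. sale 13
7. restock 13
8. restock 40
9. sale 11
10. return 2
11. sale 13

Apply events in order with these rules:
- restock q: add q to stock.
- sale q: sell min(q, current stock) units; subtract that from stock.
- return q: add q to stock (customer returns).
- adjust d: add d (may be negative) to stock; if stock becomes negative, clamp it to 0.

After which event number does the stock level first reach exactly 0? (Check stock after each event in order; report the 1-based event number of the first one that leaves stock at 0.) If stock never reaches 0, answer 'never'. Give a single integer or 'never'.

Processing events:
Start: stock = 11
  Event 1 (adjust -9): 11 + -9 = 2
  Event 2 (restock 36): 2 + 36 = 38
  Event 3 (sale 21): sell min(21,38)=21. stock: 38 - 21 = 17. total_sold = 21
  Event 4 (sale 15): sell min(15,17)=15. stock: 17 - 15 = 2. total_sold = 36
  Event 5 (adjust -5): 2 + -5 = 0 (clamped to 0)
  Event 6 (sale 13): sell min(13,0)=0. stock: 0 - 0 = 0. total_sold = 36
  Event 7 (restock 13): 0 + 13 = 13
  Event 8 (restock 40): 13 + 40 = 53
  Event 9 (sale 11): sell min(11,53)=11. stock: 53 - 11 = 42. total_sold = 47
  Event 10 (return 2): 42 + 2 = 44
  Event 11 (sale 13): sell min(13,44)=13. stock: 44 - 13 = 31. total_sold = 60
Final: stock = 31, total_sold = 60

First zero at event 5.

Answer: 5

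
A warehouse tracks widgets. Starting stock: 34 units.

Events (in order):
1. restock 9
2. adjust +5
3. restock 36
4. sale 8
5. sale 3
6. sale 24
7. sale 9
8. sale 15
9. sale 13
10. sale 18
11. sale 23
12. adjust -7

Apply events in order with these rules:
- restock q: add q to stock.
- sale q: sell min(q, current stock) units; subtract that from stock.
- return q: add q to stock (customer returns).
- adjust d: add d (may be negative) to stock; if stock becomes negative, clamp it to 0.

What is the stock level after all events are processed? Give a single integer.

Processing events:
Start: stock = 34
  Event 1 (restock 9): 34 + 9 = 43
  Event 2 (adjust +5): 43 + 5 = 48
  Event 3 (restock 36): 48 + 36 = 84
  Event 4 (sale 8): sell min(8,84)=8. stock: 84 - 8 = 76. total_sold = 8
  Event 5 (sale 3): sell min(3,76)=3. stock: 76 - 3 = 73. total_sold = 11
  Event 6 (sale 24): sell min(24,73)=24. stock: 73 - 24 = 49. total_sold = 35
  Event 7 (sale 9): sell min(9,49)=9. stock: 49 - 9 = 40. total_sold = 44
  Event 8 (sale 15): sell min(15,40)=15. stock: 40 - 15 = 25. total_sold = 59
  Event 9 (sale 13): sell min(13,25)=13. stock: 25 - 13 = 12. total_sold = 72
  Event 10 (sale 18): sell min(18,12)=12. stock: 12 - 12 = 0. total_sold = 84
  Event 11 (sale 23): sell min(23,0)=0. stock: 0 - 0 = 0. total_sold = 84
  Event 12 (adjust -7): 0 + -7 = 0 (clamped to 0)
Final: stock = 0, total_sold = 84

Answer: 0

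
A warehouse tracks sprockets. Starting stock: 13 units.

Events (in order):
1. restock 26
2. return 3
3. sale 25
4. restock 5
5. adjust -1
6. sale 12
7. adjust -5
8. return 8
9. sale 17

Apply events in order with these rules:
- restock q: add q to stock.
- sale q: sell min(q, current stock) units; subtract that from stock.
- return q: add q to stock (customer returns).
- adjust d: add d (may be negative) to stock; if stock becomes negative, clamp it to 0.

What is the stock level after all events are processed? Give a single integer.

Answer: 0

Derivation:
Processing events:
Start: stock = 13
  Event 1 (restock 26): 13 + 26 = 39
  Event 2 (return 3): 39 + 3 = 42
  Event 3 (sale 25): sell min(25,42)=25. stock: 42 - 25 = 17. total_sold = 25
  Event 4 (restock 5): 17 + 5 = 22
  Event 5 (adjust -1): 22 + -1 = 21
  Event 6 (sale 12): sell min(12,21)=12. stock: 21 - 12 = 9. total_sold = 37
  Event 7 (adjust -5): 9 + -5 = 4
  Event 8 (return 8): 4 + 8 = 12
  Event 9 (sale 17): sell min(17,12)=12. stock: 12 - 12 = 0. total_sold = 49
Final: stock = 0, total_sold = 49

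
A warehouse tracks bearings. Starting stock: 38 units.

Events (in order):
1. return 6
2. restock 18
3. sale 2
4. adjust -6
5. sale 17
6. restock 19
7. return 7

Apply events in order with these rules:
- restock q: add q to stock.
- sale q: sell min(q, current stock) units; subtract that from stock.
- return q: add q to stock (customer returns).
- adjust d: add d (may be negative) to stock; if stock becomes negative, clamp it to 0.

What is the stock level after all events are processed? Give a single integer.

Processing events:
Start: stock = 38
  Event 1 (return 6): 38 + 6 = 44
  Event 2 (restock 18): 44 + 18 = 62
  Event 3 (sale 2): sell min(2,62)=2. stock: 62 - 2 = 60. total_sold = 2
  Event 4 (adjust -6): 60 + -6 = 54
  Event 5 (sale 17): sell min(17,54)=17. stock: 54 - 17 = 37. total_sold = 19
  Event 6 (restock 19): 37 + 19 = 56
  Event 7 (return 7): 56 + 7 = 63
Final: stock = 63, total_sold = 19

Answer: 63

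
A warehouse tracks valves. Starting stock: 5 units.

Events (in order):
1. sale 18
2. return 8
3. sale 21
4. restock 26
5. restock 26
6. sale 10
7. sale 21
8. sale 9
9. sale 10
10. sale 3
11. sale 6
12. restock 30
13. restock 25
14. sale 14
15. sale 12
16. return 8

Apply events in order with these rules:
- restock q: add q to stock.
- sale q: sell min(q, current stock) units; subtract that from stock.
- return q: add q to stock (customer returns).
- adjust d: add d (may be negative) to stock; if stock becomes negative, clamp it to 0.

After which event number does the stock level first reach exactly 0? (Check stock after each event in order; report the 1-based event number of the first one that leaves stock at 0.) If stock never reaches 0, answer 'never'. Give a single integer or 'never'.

Processing events:
Start: stock = 5
  Event 1 (sale 18): sell min(18,5)=5. stock: 5 - 5 = 0. total_sold = 5
  Event 2 (return 8): 0 + 8 = 8
  Event 3 (sale 21): sell min(21,8)=8. stock: 8 - 8 = 0. total_sold = 13
  Event 4 (restock 26): 0 + 26 = 26
  Event 5 (restock 26): 26 + 26 = 52
  Event 6 (sale 10): sell min(10,52)=10. stock: 52 - 10 = 42. total_sold = 23
  Event 7 (sale 21): sell min(21,42)=21. stock: 42 - 21 = 21. total_sold = 44
  Event 8 (sale 9): sell min(9,21)=9. stock: 21 - 9 = 12. total_sold = 53
  Event 9 (sale 10): sell min(10,12)=10. stock: 12 - 10 = 2. total_sold = 63
  Event 10 (sale 3): sell min(3,2)=2. stock: 2 - 2 = 0. total_sold = 65
  Event 11 (sale 6): sell min(6,0)=0. stock: 0 - 0 = 0. total_sold = 65
  Event 12 (restock 30): 0 + 30 = 30
  Event 13 (restock 25): 30 + 25 = 55
  Event 14 (sale 14): sell min(14,55)=14. stock: 55 - 14 = 41. total_sold = 79
  Event 15 (sale 12): sell min(12,41)=12. stock: 41 - 12 = 29. total_sold = 91
  Event 16 (return 8): 29 + 8 = 37
Final: stock = 37, total_sold = 91

First zero at event 1.

Answer: 1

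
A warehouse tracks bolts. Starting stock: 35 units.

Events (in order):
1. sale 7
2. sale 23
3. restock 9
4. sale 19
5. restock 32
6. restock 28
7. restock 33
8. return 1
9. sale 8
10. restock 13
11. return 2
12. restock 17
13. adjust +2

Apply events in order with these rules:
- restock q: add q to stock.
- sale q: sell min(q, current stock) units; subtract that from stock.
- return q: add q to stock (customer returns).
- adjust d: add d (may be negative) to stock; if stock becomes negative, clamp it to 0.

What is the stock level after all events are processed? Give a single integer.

Processing events:
Start: stock = 35
  Event 1 (sale 7): sell min(7,35)=7. stock: 35 - 7 = 28. total_sold = 7
  Event 2 (sale 23): sell min(23,28)=23. stock: 28 - 23 = 5. total_sold = 30
  Event 3 (restock 9): 5 + 9 = 14
  Event 4 (sale 19): sell min(19,14)=14. stock: 14 - 14 = 0. total_sold = 44
  Event 5 (restock 32): 0 + 32 = 32
  Event 6 (restock 28): 32 + 28 = 60
  Event 7 (restock 33): 60 + 33 = 93
  Event 8 (return 1): 93 + 1 = 94
  Event 9 (sale 8): sell min(8,94)=8. stock: 94 - 8 = 86. total_sold = 52
  Event 10 (restock 13): 86 + 13 = 99
  Event 11 (return 2): 99 + 2 = 101
  Event 12 (restock 17): 101 + 17 = 118
  Event 13 (adjust +2): 118 + 2 = 120
Final: stock = 120, total_sold = 52

Answer: 120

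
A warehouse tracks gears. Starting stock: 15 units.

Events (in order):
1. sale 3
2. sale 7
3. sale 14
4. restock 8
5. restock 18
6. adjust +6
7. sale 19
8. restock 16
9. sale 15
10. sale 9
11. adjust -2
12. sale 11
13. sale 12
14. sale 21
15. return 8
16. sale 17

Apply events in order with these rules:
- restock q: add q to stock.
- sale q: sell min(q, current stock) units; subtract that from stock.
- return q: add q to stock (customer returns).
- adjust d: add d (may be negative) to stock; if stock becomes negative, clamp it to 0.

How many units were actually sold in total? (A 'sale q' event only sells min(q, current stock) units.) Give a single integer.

Answer: 69

Derivation:
Processing events:
Start: stock = 15
  Event 1 (sale 3): sell min(3,15)=3. stock: 15 - 3 = 12. total_sold = 3
  Event 2 (sale 7): sell min(7,12)=7. stock: 12 - 7 = 5. total_sold = 10
  Event 3 (sale 14): sell min(14,5)=5. stock: 5 - 5 = 0. total_sold = 15
  Event 4 (restock 8): 0 + 8 = 8
  Event 5 (restock 18): 8 + 18 = 26
  Event 6 (adjust +6): 26 + 6 = 32
  Event 7 (sale 19): sell min(19,32)=19. stock: 32 - 19 = 13. total_sold = 34
  Event 8 (restock 16): 13 + 16 = 29
  Event 9 (sale 15): sell min(15,29)=15. stock: 29 - 15 = 14. total_sold = 49
  Event 10 (sale 9): sell min(9,14)=9. stock: 14 - 9 = 5. total_sold = 58
  Event 11 (adjust -2): 5 + -2 = 3
  Event 12 (sale 11): sell min(11,3)=3. stock: 3 - 3 = 0. total_sold = 61
  Event 13 (sale 12): sell min(12,0)=0. stock: 0 - 0 = 0. total_sold = 61
  Event 14 (sale 21): sell min(21,0)=0. stock: 0 - 0 = 0. total_sold = 61
  Event 15 (return 8): 0 + 8 = 8
  Event 16 (sale 17): sell min(17,8)=8. stock: 8 - 8 = 0. total_sold = 69
Final: stock = 0, total_sold = 69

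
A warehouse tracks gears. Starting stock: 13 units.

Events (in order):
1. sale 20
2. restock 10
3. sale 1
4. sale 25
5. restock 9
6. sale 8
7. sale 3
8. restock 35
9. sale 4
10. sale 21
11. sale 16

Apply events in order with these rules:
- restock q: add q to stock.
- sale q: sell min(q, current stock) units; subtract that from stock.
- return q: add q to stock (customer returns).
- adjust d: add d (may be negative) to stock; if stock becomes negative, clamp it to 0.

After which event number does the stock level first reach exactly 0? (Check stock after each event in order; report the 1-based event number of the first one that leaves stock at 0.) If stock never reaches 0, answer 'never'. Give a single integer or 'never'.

Answer: 1

Derivation:
Processing events:
Start: stock = 13
  Event 1 (sale 20): sell min(20,13)=13. stock: 13 - 13 = 0. total_sold = 13
  Event 2 (restock 10): 0 + 10 = 10
  Event 3 (sale 1): sell min(1,10)=1. stock: 10 - 1 = 9. total_sold = 14
  Event 4 (sale 25): sell min(25,9)=9. stock: 9 - 9 = 0. total_sold = 23
  Event 5 (restock 9): 0 + 9 = 9
  Event 6 (sale 8): sell min(8,9)=8. stock: 9 - 8 = 1. total_sold = 31
  Event 7 (sale 3): sell min(3,1)=1. stock: 1 - 1 = 0. total_sold = 32
  Event 8 (restock 35): 0 + 35 = 35
  Event 9 (sale 4): sell min(4,35)=4. stock: 35 - 4 = 31. total_sold = 36
  Event 10 (sale 21): sell min(21,31)=21. stock: 31 - 21 = 10. total_sold = 57
  Event 11 (sale 16): sell min(16,10)=10. stock: 10 - 10 = 0. total_sold = 67
Final: stock = 0, total_sold = 67

First zero at event 1.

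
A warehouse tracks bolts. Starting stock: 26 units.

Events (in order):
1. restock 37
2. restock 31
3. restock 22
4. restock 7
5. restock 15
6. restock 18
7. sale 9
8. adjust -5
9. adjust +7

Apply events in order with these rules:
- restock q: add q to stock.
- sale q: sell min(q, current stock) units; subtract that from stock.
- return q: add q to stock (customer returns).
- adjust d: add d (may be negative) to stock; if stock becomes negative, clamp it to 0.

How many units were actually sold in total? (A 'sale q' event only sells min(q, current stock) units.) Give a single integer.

Answer: 9

Derivation:
Processing events:
Start: stock = 26
  Event 1 (restock 37): 26 + 37 = 63
  Event 2 (restock 31): 63 + 31 = 94
  Event 3 (restock 22): 94 + 22 = 116
  Event 4 (restock 7): 116 + 7 = 123
  Event 5 (restock 15): 123 + 15 = 138
  Event 6 (restock 18): 138 + 18 = 156
  Event 7 (sale 9): sell min(9,156)=9. stock: 156 - 9 = 147. total_sold = 9
  Event 8 (adjust -5): 147 + -5 = 142
  Event 9 (adjust +7): 142 + 7 = 149
Final: stock = 149, total_sold = 9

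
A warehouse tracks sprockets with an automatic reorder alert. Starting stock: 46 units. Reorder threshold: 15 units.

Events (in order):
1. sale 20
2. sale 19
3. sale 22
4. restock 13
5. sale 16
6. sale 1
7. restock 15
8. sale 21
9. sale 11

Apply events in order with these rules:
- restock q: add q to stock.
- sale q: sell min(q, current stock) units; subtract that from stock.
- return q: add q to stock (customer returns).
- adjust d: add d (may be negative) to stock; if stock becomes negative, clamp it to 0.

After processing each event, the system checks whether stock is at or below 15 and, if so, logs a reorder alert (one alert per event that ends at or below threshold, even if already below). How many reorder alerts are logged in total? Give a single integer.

Processing events:
Start: stock = 46
  Event 1 (sale 20): sell min(20,46)=20. stock: 46 - 20 = 26. total_sold = 20
  Event 2 (sale 19): sell min(19,26)=19. stock: 26 - 19 = 7. total_sold = 39
  Event 3 (sale 22): sell min(22,7)=7. stock: 7 - 7 = 0. total_sold = 46
  Event 4 (restock 13): 0 + 13 = 13
  Event 5 (sale 16): sell min(16,13)=13. stock: 13 - 13 = 0. total_sold = 59
  Event 6 (sale 1): sell min(1,0)=0. stock: 0 - 0 = 0. total_sold = 59
  Event 7 (restock 15): 0 + 15 = 15
  Event 8 (sale 21): sell min(21,15)=15. stock: 15 - 15 = 0. total_sold = 74
  Event 9 (sale 11): sell min(11,0)=0. stock: 0 - 0 = 0. total_sold = 74
Final: stock = 0, total_sold = 74

Checking against threshold 15:
  After event 1: stock=26 > 15
  After event 2: stock=7 <= 15 -> ALERT
  After event 3: stock=0 <= 15 -> ALERT
  After event 4: stock=13 <= 15 -> ALERT
  After event 5: stock=0 <= 15 -> ALERT
  After event 6: stock=0 <= 15 -> ALERT
  After event 7: stock=15 <= 15 -> ALERT
  After event 8: stock=0 <= 15 -> ALERT
  After event 9: stock=0 <= 15 -> ALERT
Alert events: [2, 3, 4, 5, 6, 7, 8, 9]. Count = 8

Answer: 8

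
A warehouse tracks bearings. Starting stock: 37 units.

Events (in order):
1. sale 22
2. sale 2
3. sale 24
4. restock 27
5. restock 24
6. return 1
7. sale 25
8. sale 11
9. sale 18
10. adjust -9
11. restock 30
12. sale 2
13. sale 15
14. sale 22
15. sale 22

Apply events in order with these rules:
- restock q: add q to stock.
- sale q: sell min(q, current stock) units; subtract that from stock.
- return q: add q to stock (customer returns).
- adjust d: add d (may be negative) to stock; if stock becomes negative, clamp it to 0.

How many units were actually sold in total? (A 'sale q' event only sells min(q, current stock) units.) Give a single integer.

Processing events:
Start: stock = 37
  Event 1 (sale 22): sell min(22,37)=22. stock: 37 - 22 = 15. total_sold = 22
  Event 2 (sale 2): sell min(2,15)=2. stock: 15 - 2 = 13. total_sold = 24
  Event 3 (sale 24): sell min(24,13)=13. stock: 13 - 13 = 0. total_sold = 37
  Event 4 (restock 27): 0 + 27 = 27
  Event 5 (restock 24): 27 + 24 = 51
  Event 6 (return 1): 51 + 1 = 52
  Event 7 (sale 25): sell min(25,52)=25. stock: 52 - 25 = 27. total_sold = 62
  Event 8 (sale 11): sell min(11,27)=11. stock: 27 - 11 = 16. total_sold = 73
  Event 9 (sale 18): sell min(18,16)=16. stock: 16 - 16 = 0. total_sold = 89
  Event 10 (adjust -9): 0 + -9 = 0 (clamped to 0)
  Event 11 (restock 30): 0 + 30 = 30
  Event 12 (sale 2): sell min(2,30)=2. stock: 30 - 2 = 28. total_sold = 91
  Event 13 (sale 15): sell min(15,28)=15. stock: 28 - 15 = 13. total_sold = 106
  Event 14 (sale 22): sell min(22,13)=13. stock: 13 - 13 = 0. total_sold = 119
  Event 15 (sale 22): sell min(22,0)=0. stock: 0 - 0 = 0. total_sold = 119
Final: stock = 0, total_sold = 119

Answer: 119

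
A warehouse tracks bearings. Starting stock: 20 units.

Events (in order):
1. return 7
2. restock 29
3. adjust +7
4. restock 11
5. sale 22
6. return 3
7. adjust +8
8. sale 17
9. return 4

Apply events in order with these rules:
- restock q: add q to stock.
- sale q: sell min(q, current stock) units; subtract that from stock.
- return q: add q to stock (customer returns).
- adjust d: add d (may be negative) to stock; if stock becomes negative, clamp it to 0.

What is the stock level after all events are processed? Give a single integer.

Processing events:
Start: stock = 20
  Event 1 (return 7): 20 + 7 = 27
  Event 2 (restock 29): 27 + 29 = 56
  Event 3 (adjust +7): 56 + 7 = 63
  Event 4 (restock 11): 63 + 11 = 74
  Event 5 (sale 22): sell min(22,74)=22. stock: 74 - 22 = 52. total_sold = 22
  Event 6 (return 3): 52 + 3 = 55
  Event 7 (adjust +8): 55 + 8 = 63
  Event 8 (sale 17): sell min(17,63)=17. stock: 63 - 17 = 46. total_sold = 39
  Event 9 (return 4): 46 + 4 = 50
Final: stock = 50, total_sold = 39

Answer: 50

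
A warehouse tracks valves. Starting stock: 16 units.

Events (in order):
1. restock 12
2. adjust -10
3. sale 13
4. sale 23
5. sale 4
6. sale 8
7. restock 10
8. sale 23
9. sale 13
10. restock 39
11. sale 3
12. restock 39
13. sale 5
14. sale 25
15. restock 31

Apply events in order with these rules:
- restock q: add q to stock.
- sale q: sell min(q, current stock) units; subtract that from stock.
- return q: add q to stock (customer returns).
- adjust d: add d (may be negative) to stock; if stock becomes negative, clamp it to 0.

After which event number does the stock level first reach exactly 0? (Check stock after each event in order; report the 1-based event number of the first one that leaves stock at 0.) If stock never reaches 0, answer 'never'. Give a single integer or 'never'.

Answer: 4

Derivation:
Processing events:
Start: stock = 16
  Event 1 (restock 12): 16 + 12 = 28
  Event 2 (adjust -10): 28 + -10 = 18
  Event 3 (sale 13): sell min(13,18)=13. stock: 18 - 13 = 5. total_sold = 13
  Event 4 (sale 23): sell min(23,5)=5. stock: 5 - 5 = 0. total_sold = 18
  Event 5 (sale 4): sell min(4,0)=0. stock: 0 - 0 = 0. total_sold = 18
  Event 6 (sale 8): sell min(8,0)=0. stock: 0 - 0 = 0. total_sold = 18
  Event 7 (restock 10): 0 + 10 = 10
  Event 8 (sale 23): sell min(23,10)=10. stock: 10 - 10 = 0. total_sold = 28
  Event 9 (sale 13): sell min(13,0)=0. stock: 0 - 0 = 0. total_sold = 28
  Event 10 (restock 39): 0 + 39 = 39
  Event 11 (sale 3): sell min(3,39)=3. stock: 39 - 3 = 36. total_sold = 31
  Event 12 (restock 39): 36 + 39 = 75
  Event 13 (sale 5): sell min(5,75)=5. stock: 75 - 5 = 70. total_sold = 36
  Event 14 (sale 25): sell min(25,70)=25. stock: 70 - 25 = 45. total_sold = 61
  Event 15 (restock 31): 45 + 31 = 76
Final: stock = 76, total_sold = 61

First zero at event 4.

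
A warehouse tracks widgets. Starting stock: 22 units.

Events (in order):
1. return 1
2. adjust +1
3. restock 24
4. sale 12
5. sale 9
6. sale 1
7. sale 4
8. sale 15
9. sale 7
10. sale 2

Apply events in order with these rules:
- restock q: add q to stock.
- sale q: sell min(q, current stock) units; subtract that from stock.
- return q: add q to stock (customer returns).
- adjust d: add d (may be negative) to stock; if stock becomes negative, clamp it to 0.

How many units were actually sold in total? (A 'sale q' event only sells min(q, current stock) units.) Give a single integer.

Answer: 48

Derivation:
Processing events:
Start: stock = 22
  Event 1 (return 1): 22 + 1 = 23
  Event 2 (adjust +1): 23 + 1 = 24
  Event 3 (restock 24): 24 + 24 = 48
  Event 4 (sale 12): sell min(12,48)=12. stock: 48 - 12 = 36. total_sold = 12
  Event 5 (sale 9): sell min(9,36)=9. stock: 36 - 9 = 27. total_sold = 21
  Event 6 (sale 1): sell min(1,27)=1. stock: 27 - 1 = 26. total_sold = 22
  Event 7 (sale 4): sell min(4,26)=4. stock: 26 - 4 = 22. total_sold = 26
  Event 8 (sale 15): sell min(15,22)=15. stock: 22 - 15 = 7. total_sold = 41
  Event 9 (sale 7): sell min(7,7)=7. stock: 7 - 7 = 0. total_sold = 48
  Event 10 (sale 2): sell min(2,0)=0. stock: 0 - 0 = 0. total_sold = 48
Final: stock = 0, total_sold = 48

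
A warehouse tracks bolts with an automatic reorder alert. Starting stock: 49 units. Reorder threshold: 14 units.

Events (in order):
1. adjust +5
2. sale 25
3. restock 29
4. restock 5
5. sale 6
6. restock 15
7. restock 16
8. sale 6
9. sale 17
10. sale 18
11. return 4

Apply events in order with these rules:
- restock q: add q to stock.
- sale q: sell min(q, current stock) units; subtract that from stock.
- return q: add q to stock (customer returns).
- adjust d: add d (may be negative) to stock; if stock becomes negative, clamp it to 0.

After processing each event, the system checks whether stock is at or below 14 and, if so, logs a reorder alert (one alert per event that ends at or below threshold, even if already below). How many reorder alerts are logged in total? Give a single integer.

Processing events:
Start: stock = 49
  Event 1 (adjust +5): 49 + 5 = 54
  Event 2 (sale 25): sell min(25,54)=25. stock: 54 - 25 = 29. total_sold = 25
  Event 3 (restock 29): 29 + 29 = 58
  Event 4 (restock 5): 58 + 5 = 63
  Event 5 (sale 6): sell min(6,63)=6. stock: 63 - 6 = 57. total_sold = 31
  Event 6 (restock 15): 57 + 15 = 72
  Event 7 (restock 16): 72 + 16 = 88
  Event 8 (sale 6): sell min(6,88)=6. stock: 88 - 6 = 82. total_sold = 37
  Event 9 (sale 17): sell min(17,82)=17. stock: 82 - 17 = 65. total_sold = 54
  Event 10 (sale 18): sell min(18,65)=18. stock: 65 - 18 = 47. total_sold = 72
  Event 11 (return 4): 47 + 4 = 51
Final: stock = 51, total_sold = 72

Checking against threshold 14:
  After event 1: stock=54 > 14
  After event 2: stock=29 > 14
  After event 3: stock=58 > 14
  After event 4: stock=63 > 14
  After event 5: stock=57 > 14
  After event 6: stock=72 > 14
  After event 7: stock=88 > 14
  After event 8: stock=82 > 14
  After event 9: stock=65 > 14
  After event 10: stock=47 > 14
  After event 11: stock=51 > 14
Alert events: []. Count = 0

Answer: 0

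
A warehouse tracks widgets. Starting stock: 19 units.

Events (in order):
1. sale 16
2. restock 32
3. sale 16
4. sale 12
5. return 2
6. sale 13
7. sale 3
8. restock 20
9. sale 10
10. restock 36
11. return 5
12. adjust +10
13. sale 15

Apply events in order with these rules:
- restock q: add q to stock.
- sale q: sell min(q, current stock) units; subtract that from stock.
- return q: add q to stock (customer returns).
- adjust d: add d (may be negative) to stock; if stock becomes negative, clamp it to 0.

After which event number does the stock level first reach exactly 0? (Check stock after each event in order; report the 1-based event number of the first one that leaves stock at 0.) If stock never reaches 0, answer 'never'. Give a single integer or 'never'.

Processing events:
Start: stock = 19
  Event 1 (sale 16): sell min(16,19)=16. stock: 19 - 16 = 3. total_sold = 16
  Event 2 (restock 32): 3 + 32 = 35
  Event 3 (sale 16): sell min(16,35)=16. stock: 35 - 16 = 19. total_sold = 32
  Event 4 (sale 12): sell min(12,19)=12. stock: 19 - 12 = 7. total_sold = 44
  Event 5 (return 2): 7 + 2 = 9
  Event 6 (sale 13): sell min(13,9)=9. stock: 9 - 9 = 0. total_sold = 53
  Event 7 (sale 3): sell min(3,0)=0. stock: 0 - 0 = 0. total_sold = 53
  Event 8 (restock 20): 0 + 20 = 20
  Event 9 (sale 10): sell min(10,20)=10. stock: 20 - 10 = 10. total_sold = 63
  Event 10 (restock 36): 10 + 36 = 46
  Event 11 (return 5): 46 + 5 = 51
  Event 12 (adjust +10): 51 + 10 = 61
  Event 13 (sale 15): sell min(15,61)=15. stock: 61 - 15 = 46. total_sold = 78
Final: stock = 46, total_sold = 78

First zero at event 6.

Answer: 6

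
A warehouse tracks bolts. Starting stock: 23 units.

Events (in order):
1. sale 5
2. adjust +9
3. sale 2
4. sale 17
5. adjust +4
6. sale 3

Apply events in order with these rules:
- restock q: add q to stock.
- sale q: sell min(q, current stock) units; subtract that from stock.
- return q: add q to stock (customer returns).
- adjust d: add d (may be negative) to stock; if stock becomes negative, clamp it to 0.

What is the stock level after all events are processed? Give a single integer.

Answer: 9

Derivation:
Processing events:
Start: stock = 23
  Event 1 (sale 5): sell min(5,23)=5. stock: 23 - 5 = 18. total_sold = 5
  Event 2 (adjust +9): 18 + 9 = 27
  Event 3 (sale 2): sell min(2,27)=2. stock: 27 - 2 = 25. total_sold = 7
  Event 4 (sale 17): sell min(17,25)=17. stock: 25 - 17 = 8. total_sold = 24
  Event 5 (adjust +4): 8 + 4 = 12
  Event 6 (sale 3): sell min(3,12)=3. stock: 12 - 3 = 9. total_sold = 27
Final: stock = 9, total_sold = 27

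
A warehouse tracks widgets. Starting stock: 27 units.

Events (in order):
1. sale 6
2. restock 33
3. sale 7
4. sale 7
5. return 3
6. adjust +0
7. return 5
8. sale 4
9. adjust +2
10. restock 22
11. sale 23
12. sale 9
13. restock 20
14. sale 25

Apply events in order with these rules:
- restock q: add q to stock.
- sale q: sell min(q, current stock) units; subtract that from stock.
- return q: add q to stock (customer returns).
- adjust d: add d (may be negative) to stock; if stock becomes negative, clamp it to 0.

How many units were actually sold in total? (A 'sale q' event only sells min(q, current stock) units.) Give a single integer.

Processing events:
Start: stock = 27
  Event 1 (sale 6): sell min(6,27)=6. stock: 27 - 6 = 21. total_sold = 6
  Event 2 (restock 33): 21 + 33 = 54
  Event 3 (sale 7): sell min(7,54)=7. stock: 54 - 7 = 47. total_sold = 13
  Event 4 (sale 7): sell min(7,47)=7. stock: 47 - 7 = 40. total_sold = 20
  Event 5 (return 3): 40 + 3 = 43
  Event 6 (adjust +0): 43 + 0 = 43
  Event 7 (return 5): 43 + 5 = 48
  Event 8 (sale 4): sell min(4,48)=4. stock: 48 - 4 = 44. total_sold = 24
  Event 9 (adjust +2): 44 + 2 = 46
  Event 10 (restock 22): 46 + 22 = 68
  Event 11 (sale 23): sell min(23,68)=23. stock: 68 - 23 = 45. total_sold = 47
  Event 12 (sale 9): sell min(9,45)=9. stock: 45 - 9 = 36. total_sold = 56
  Event 13 (restock 20): 36 + 20 = 56
  Event 14 (sale 25): sell min(25,56)=25. stock: 56 - 25 = 31. total_sold = 81
Final: stock = 31, total_sold = 81

Answer: 81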